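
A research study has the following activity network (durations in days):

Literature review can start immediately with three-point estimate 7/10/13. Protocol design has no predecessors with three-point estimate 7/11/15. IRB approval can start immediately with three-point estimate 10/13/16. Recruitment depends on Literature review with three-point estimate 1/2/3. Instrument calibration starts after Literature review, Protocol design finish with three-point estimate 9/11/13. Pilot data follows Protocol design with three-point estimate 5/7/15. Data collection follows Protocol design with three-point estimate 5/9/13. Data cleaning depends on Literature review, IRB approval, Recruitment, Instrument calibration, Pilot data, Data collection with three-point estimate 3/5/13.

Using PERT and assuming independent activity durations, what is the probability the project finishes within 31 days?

te_Literature review = (7 + 4·10 + 13)/6 = 60/6 = 10; σ²_Literature review = ((13−7)/6)² = 1.000
te_Protocol design = (7 + 4·11 + 15)/6 = 66/6 = 11; σ²_Protocol design = ((15−7)/6)² = 1.778
te_IRB approval = (10 + 4·13 + 16)/6 = 78/6 = 13; σ²_IRB approval = ((16−10)/6)² = 1.000
te_Recruitment = (1 + 4·2 + 3)/6 = 12/6 = 2; σ²_Recruitment = ((3−1)/6)² = 0.111
te_Instrument calibration = (9 + 4·11 + 13)/6 = 66/6 = 11; σ²_Instrument calibration = ((13−9)/6)² = 0.444
te_Pilot data = (5 + 4·7 + 15)/6 = 48/6 = 8; σ²_Pilot data = ((15−5)/6)² = 2.778
te_Data collection = (5 + 4·9 + 13)/6 = 54/6 = 9; σ²_Data collection = ((13−5)/6)² = 1.778
te_Data cleaning = (3 + 4·5 + 13)/6 = 36/6 = 6; σ²_Data cleaning = ((13−3)/6)² = 2.778

Forward pass:
ES_Literature review = 0; EF_Literature review = 10
ES_Protocol design = 0; EF_Protocol design = 11
ES_IRB approval = 0; EF_IRB approval = 13
ES_Recruitment = 10; EF_Recruitment = 10+2 = 12
ES_Instrument calibration = max(EF_Literature review=10, EF_Protocol design=11) = 11; EF_Instrument calibration = 11+11 = 22
ES_Pilot data = 11; EF_Pilot data = 11+8 = 19
ES_Data collection = 11; EF_Data collection = 11+9 = 20
ES_Data cleaning = max(EF_Literature review=10, EF_IRB approval=13, EF_Recruitment=12, EF_Instrument calibration=22, EF_Pilot data=19, EF_Data collection=20) = 22; EF_Data cleaning = 22+6 = 28
Expected project duration μ = 28 days. Critical path: Protocol design → Instrument calibration → Data cleaning.

Variance along critical path = 1.778 + 0.444 + 2.778 = 5.000; σ = √5.000 = 2.236 days.
Z = (31 − 28) / 2.236 = 1.342
P(T ≤ 31) = Φ(1.342) ≈ 0.910

0.910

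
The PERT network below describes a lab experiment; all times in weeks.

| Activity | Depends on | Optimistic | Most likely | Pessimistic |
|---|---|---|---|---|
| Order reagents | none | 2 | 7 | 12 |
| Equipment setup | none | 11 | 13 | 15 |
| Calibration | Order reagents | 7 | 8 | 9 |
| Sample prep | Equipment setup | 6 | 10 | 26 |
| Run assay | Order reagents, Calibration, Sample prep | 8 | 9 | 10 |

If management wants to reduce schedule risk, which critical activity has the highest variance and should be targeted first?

Sample prep

te_Order reagents = (2 + 4·7 + 12)/6 = 42/6 = 7; σ²_Order reagents = ((12−2)/6)² = 2.778
te_Equipment setup = (11 + 4·13 + 15)/6 = 78/6 = 13; σ²_Equipment setup = ((15−11)/6)² = 0.444
te_Calibration = (7 + 4·8 + 9)/6 = 48/6 = 8; σ²_Calibration = ((9−7)/6)² = 0.111
te_Sample prep = (6 + 4·10 + 26)/6 = 72/6 = 12; σ²_Sample prep = ((26−6)/6)² = 11.111
te_Run assay = (8 + 4·9 + 10)/6 = 54/6 = 9; σ²_Run assay = ((10−8)/6)² = 0.111

Forward pass:
ES_Order reagents = 0; EF_Order reagents = 7
ES_Equipment setup = 0; EF_Equipment setup = 13
ES_Calibration = 7; EF_Calibration = 7+8 = 15
ES_Sample prep = 13; EF_Sample prep = 13+12 = 25
ES_Run assay = max(EF_Order reagents=7, EF_Calibration=15, EF_Sample prep=25) = 25; EF_Run assay = 25+9 = 34
Expected project duration μ = 34 weeks. Critical path: Equipment setup → Sample prep → Run assay.

Variances on critical path: σ²_Equipment setup=0.444, σ²_Sample prep=11.111, σ²_Run assay=0.111.
Largest is σ²_Sample prep = 11.111.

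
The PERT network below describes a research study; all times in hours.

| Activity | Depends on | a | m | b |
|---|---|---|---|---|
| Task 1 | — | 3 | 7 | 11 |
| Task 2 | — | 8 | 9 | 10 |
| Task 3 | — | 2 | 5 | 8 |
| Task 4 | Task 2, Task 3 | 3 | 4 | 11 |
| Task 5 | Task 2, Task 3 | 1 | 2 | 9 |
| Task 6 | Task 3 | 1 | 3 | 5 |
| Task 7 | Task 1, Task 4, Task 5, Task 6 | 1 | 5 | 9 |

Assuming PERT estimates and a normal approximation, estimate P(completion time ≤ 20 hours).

0.699

te_Task 1 = (3 + 4·7 + 11)/6 = 42/6 = 7; σ²_Task 1 = ((11−3)/6)² = 1.778
te_Task 2 = (8 + 4·9 + 10)/6 = 54/6 = 9; σ²_Task 2 = ((10−8)/6)² = 0.111
te_Task 3 = (2 + 4·5 + 8)/6 = 30/6 = 5; σ²_Task 3 = ((8−2)/6)² = 1.000
te_Task 4 = (3 + 4·4 + 11)/6 = 30/6 = 5; σ²_Task 4 = ((11−3)/6)² = 1.778
te_Task 5 = (1 + 4·2 + 9)/6 = 18/6 = 3; σ²_Task 5 = ((9−1)/6)² = 1.778
te_Task 6 = (1 + 4·3 + 5)/6 = 18/6 = 3; σ²_Task 6 = ((5−1)/6)² = 0.444
te_Task 7 = (1 + 4·5 + 9)/6 = 30/6 = 5; σ²_Task 7 = ((9−1)/6)² = 1.778

Forward pass:
ES_Task 1 = 0; EF_Task 1 = 7
ES_Task 2 = 0; EF_Task 2 = 9
ES_Task 3 = 0; EF_Task 3 = 5
ES_Task 4 = max(EF_Task 2=9, EF_Task 3=5) = 9; EF_Task 4 = 9+5 = 14
ES_Task 5 = max(EF_Task 2=9, EF_Task 3=5) = 9; EF_Task 5 = 9+3 = 12
ES_Task 6 = 5; EF_Task 6 = 5+3 = 8
ES_Task 7 = max(EF_Task 1=7, EF_Task 4=14, EF_Task 5=12, EF_Task 6=8) = 14; EF_Task 7 = 14+5 = 19
Expected project duration μ = 19 hours. Critical path: Task 2 → Task 4 → Task 7.

Variance along critical path = 0.111 + 1.778 + 1.778 = 3.667; σ = √3.667 = 1.915 hours.
Z = (20 − 19) / 1.915 = 0.522
P(T ≤ 20) = Φ(0.522) ≈ 0.699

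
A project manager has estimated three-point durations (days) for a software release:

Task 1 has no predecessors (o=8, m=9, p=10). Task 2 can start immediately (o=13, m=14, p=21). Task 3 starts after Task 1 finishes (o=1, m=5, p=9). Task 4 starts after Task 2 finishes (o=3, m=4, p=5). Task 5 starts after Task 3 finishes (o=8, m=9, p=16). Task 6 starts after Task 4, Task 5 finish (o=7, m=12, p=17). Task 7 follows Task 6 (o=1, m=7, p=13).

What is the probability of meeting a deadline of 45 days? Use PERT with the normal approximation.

te_Task 1 = (8 + 4·9 + 10)/6 = 54/6 = 9; σ²_Task 1 = ((10−8)/6)² = 0.111
te_Task 2 = (13 + 4·14 + 21)/6 = 90/6 = 15; σ²_Task 2 = ((21−13)/6)² = 1.778
te_Task 3 = (1 + 4·5 + 9)/6 = 30/6 = 5; σ²_Task 3 = ((9−1)/6)² = 1.778
te_Task 4 = (3 + 4·4 + 5)/6 = 24/6 = 4; σ²_Task 4 = ((5−3)/6)² = 0.111
te_Task 5 = (8 + 4·9 + 16)/6 = 60/6 = 10; σ²_Task 5 = ((16−8)/6)² = 1.778
te_Task 6 = (7 + 4·12 + 17)/6 = 72/6 = 12; σ²_Task 6 = ((17−7)/6)² = 2.778
te_Task 7 = (1 + 4·7 + 13)/6 = 42/6 = 7; σ²_Task 7 = ((13−1)/6)² = 4.000

Forward pass:
ES_Task 1 = 0; EF_Task 1 = 9
ES_Task 2 = 0; EF_Task 2 = 15
ES_Task 3 = 9; EF_Task 3 = 9+5 = 14
ES_Task 4 = 15; EF_Task 4 = 15+4 = 19
ES_Task 5 = 14; EF_Task 5 = 14+10 = 24
ES_Task 6 = max(EF_Task 4=19, EF_Task 5=24) = 24; EF_Task 6 = 24+12 = 36
ES_Task 7 = 36; EF_Task 7 = 36+7 = 43
Expected project duration μ = 43 days. Critical path: Task 1 → Task 3 → Task 5 → Task 6 → Task 7.

Variance along critical path = 0.111 + 1.778 + 1.778 + 2.778 + 4.000 = 10.444; σ = √10.444 = 3.232 days.
Z = (45 − 43) / 3.232 = 0.619
P(T ≤ 45) = Φ(0.619) ≈ 0.732

0.732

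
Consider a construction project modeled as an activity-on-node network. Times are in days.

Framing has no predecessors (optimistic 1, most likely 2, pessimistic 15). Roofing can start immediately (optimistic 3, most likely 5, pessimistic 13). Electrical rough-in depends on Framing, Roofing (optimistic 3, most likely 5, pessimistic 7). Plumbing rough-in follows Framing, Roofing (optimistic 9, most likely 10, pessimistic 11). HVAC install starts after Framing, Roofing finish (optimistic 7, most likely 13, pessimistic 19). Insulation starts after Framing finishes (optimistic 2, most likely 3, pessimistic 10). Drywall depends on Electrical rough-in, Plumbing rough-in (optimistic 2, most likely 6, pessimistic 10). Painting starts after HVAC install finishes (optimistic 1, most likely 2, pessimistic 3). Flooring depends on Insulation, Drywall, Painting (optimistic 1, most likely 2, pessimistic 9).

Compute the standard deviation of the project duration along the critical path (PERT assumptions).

te_Framing = (1 + 4·2 + 15)/6 = 24/6 = 4; σ²_Framing = ((15−1)/6)² = 5.444
te_Roofing = (3 + 4·5 + 13)/6 = 36/6 = 6; σ²_Roofing = ((13−3)/6)² = 2.778
te_Electrical rough-in = (3 + 4·5 + 7)/6 = 30/6 = 5; σ²_Electrical rough-in = ((7−3)/6)² = 0.444
te_Plumbing rough-in = (9 + 4·10 + 11)/6 = 60/6 = 10; σ²_Plumbing rough-in = ((11−9)/6)² = 0.111
te_HVAC install = (7 + 4·13 + 19)/6 = 78/6 = 13; σ²_HVAC install = ((19−7)/6)² = 4.000
te_Insulation = (2 + 4·3 + 10)/6 = 24/6 = 4; σ²_Insulation = ((10−2)/6)² = 1.778
te_Drywall = (2 + 4·6 + 10)/6 = 36/6 = 6; σ²_Drywall = ((10−2)/6)² = 1.778
te_Painting = (1 + 4·2 + 3)/6 = 12/6 = 2; σ²_Painting = ((3−1)/6)² = 0.111
te_Flooring = (1 + 4·2 + 9)/6 = 18/6 = 3; σ²_Flooring = ((9−1)/6)² = 1.778

Forward pass:
ES_Framing = 0; EF_Framing = 4
ES_Roofing = 0; EF_Roofing = 6
ES_Electrical rough-in = max(EF_Framing=4, EF_Roofing=6) = 6; EF_Electrical rough-in = 6+5 = 11
ES_Plumbing rough-in = max(EF_Framing=4, EF_Roofing=6) = 6; EF_Plumbing rough-in = 6+10 = 16
ES_HVAC install = max(EF_Framing=4, EF_Roofing=6) = 6; EF_HVAC install = 6+13 = 19
ES_Insulation = 4; EF_Insulation = 4+4 = 8
ES_Drywall = max(EF_Electrical rough-in=11, EF_Plumbing rough-in=16) = 16; EF_Drywall = 16+6 = 22
ES_Painting = 19; EF_Painting = 19+2 = 21
ES_Flooring = max(EF_Insulation=8, EF_Drywall=22, EF_Painting=21) = 22; EF_Flooring = 22+3 = 25
Expected project duration μ = 25 days. Critical path: Roofing → Plumbing rough-in → Drywall → Flooring.

Variance along critical path = 2.778 + 0.111 + 1.778 + 1.778 = 6.444
σ = √6.444 = 2.539 days

2.54 days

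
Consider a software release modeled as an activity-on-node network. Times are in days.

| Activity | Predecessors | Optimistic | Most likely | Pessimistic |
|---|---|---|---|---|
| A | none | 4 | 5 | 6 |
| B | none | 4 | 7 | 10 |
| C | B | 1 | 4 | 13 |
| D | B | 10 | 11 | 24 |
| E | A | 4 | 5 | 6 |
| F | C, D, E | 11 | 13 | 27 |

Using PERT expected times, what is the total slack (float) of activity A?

10 days

te_A = (4 + 4·5 + 6)/6 = 30/6 = 5
te_B = (4 + 4·7 + 10)/6 = 42/6 = 7
te_C = (1 + 4·4 + 13)/6 = 30/6 = 5
te_D = (10 + 4·11 + 24)/6 = 78/6 = 13
te_E = (4 + 4·5 + 6)/6 = 30/6 = 5
te_F = (11 + 4·13 + 27)/6 = 90/6 = 15

Forward pass:
ES_A = 0; EF_A = 5
ES_B = 0; EF_B = 7
ES_C = 7; EF_C = 7+5 = 12
ES_D = 7; EF_D = 7+13 = 20
ES_E = 5; EF_E = 5+5 = 10
ES_F = max(EF_C=12, EF_D=20, EF_E=10) = 20; EF_F = 20+15 = 35
Expected project duration μ = 35 days. Critical path: B → D → F.

Backward pass:
LF_F = 35; LS_F = 35−15 = 20
LF_E = LS_F = 20; LS_E = 20−5 = 15
LF_D = LS_F = 20; LS_D = 20−13 = 7
LF_C = LS_F = 20; LS_C = 20−5 = 15
LF_B = min(LS_C=15, LS_D=7) = 7; LS_B = 7−7 = 0
LF_A = LS_E = 15; LS_A = 15−5 = 10
Slack_A = LS_A − ES_A = 10 − 0 = 10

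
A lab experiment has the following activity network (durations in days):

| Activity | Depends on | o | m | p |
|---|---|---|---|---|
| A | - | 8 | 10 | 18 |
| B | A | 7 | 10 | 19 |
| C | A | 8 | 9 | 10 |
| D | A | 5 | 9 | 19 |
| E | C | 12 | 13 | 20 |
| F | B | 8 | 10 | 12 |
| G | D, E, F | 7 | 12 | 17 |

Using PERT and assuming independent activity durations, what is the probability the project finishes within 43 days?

te_A = (8 + 4·10 + 18)/6 = 66/6 = 11; σ²_A = ((18−8)/6)² = 2.778
te_B = (7 + 4·10 + 19)/6 = 66/6 = 11; σ²_B = ((19−7)/6)² = 4.000
te_C = (8 + 4·9 + 10)/6 = 54/6 = 9; σ²_C = ((10−8)/6)² = 0.111
te_D = (5 + 4·9 + 19)/6 = 60/6 = 10; σ²_D = ((19−5)/6)² = 5.444
te_E = (12 + 4·13 + 20)/6 = 84/6 = 14; σ²_E = ((20−12)/6)² = 1.778
te_F = (8 + 4·10 + 12)/6 = 60/6 = 10; σ²_F = ((12−8)/6)² = 0.444
te_G = (7 + 4·12 + 17)/6 = 72/6 = 12; σ²_G = ((17−7)/6)² = 2.778

Forward pass:
ES_A = 0; EF_A = 11
ES_B = 11; EF_B = 11+11 = 22
ES_C = 11; EF_C = 11+9 = 20
ES_D = 11; EF_D = 11+10 = 21
ES_E = 20; EF_E = 20+14 = 34
ES_F = 22; EF_F = 22+10 = 32
ES_G = max(EF_D=21, EF_E=34, EF_F=32) = 34; EF_G = 34+12 = 46
Expected project duration μ = 46 days. Critical path: A → C → E → G.

Variance along critical path = 2.778 + 0.111 + 1.778 + 2.778 = 7.444; σ = √7.444 = 2.728 days.
Z = (43 − 46) / 2.728 = -1.100
P(T ≤ 43) = Φ(-1.100) ≈ 0.136

0.136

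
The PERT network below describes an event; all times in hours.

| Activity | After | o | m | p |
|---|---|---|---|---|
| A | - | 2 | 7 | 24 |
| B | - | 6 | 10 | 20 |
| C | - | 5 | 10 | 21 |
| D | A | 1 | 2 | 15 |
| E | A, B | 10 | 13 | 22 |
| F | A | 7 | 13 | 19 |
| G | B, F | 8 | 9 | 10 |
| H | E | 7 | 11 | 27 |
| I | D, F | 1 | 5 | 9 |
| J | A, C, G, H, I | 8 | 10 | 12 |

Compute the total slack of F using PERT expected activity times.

7 hours

te_A = (2 + 4·7 + 24)/6 = 54/6 = 9
te_B = (6 + 4·10 + 20)/6 = 66/6 = 11
te_C = (5 + 4·10 + 21)/6 = 66/6 = 11
te_D = (1 + 4·2 + 15)/6 = 24/6 = 4
te_E = (10 + 4·13 + 22)/6 = 84/6 = 14
te_F = (7 + 4·13 + 19)/6 = 78/6 = 13
te_G = (8 + 4·9 + 10)/6 = 54/6 = 9
te_H = (7 + 4·11 + 27)/6 = 78/6 = 13
te_I = (1 + 4·5 + 9)/6 = 30/6 = 5
te_J = (8 + 4·10 + 12)/6 = 60/6 = 10

Forward pass:
ES_A = 0; EF_A = 9
ES_B = 0; EF_B = 11
ES_C = 0; EF_C = 11
ES_D = 9; EF_D = 9+4 = 13
ES_E = max(EF_A=9, EF_B=11) = 11; EF_E = 11+14 = 25
ES_F = 9; EF_F = 9+13 = 22
ES_G = max(EF_B=11, EF_F=22) = 22; EF_G = 22+9 = 31
ES_H = 25; EF_H = 25+13 = 38
ES_I = max(EF_D=13, EF_F=22) = 22; EF_I = 22+5 = 27
ES_J = max(EF_A=9, EF_C=11, EF_G=31, EF_H=38, EF_I=27) = 38; EF_J = 38+10 = 48
Expected project duration μ = 48 hours. Critical path: B → E → H → J.

Backward pass:
LF_J = 48; LS_J = 48−10 = 38
LF_I = LS_J = 38; LS_I = 38−5 = 33
LF_H = LS_J = 38; LS_H = 38−13 = 25
LF_G = LS_J = 38; LS_G = 38−9 = 29
LF_F = min(LS_G=29, LS_I=33) = 29; LS_F = 29−13 = 16
LF_E = LS_H = 25; LS_E = 25−14 = 11
LF_D = LS_I = 33; LS_D = 33−4 = 29
LF_C = LS_J = 38; LS_C = 38−11 = 27
LF_B = min(LS_E=11, LS_G=29) = 11; LS_B = 11−11 = 0
LF_A = min(LS_D=29, LS_E=11, LS_F=16, LS_J=38) = 11; LS_A = 11−9 = 2
Slack_F = LS_F − ES_F = 16 − 9 = 7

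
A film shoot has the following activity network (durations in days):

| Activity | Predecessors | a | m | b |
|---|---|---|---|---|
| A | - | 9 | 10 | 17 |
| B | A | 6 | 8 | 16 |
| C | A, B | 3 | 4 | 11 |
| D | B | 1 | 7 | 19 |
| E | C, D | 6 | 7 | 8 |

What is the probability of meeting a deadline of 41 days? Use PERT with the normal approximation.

0.948

te_A = (9 + 4·10 + 17)/6 = 66/6 = 11; σ²_A = ((17−9)/6)² = 1.778
te_B = (6 + 4·8 + 16)/6 = 54/6 = 9; σ²_B = ((16−6)/6)² = 2.778
te_C = (3 + 4·4 + 11)/6 = 30/6 = 5; σ²_C = ((11−3)/6)² = 1.778
te_D = (1 + 4·7 + 19)/6 = 48/6 = 8; σ²_D = ((19−1)/6)² = 9.000
te_E = (6 + 4·7 + 8)/6 = 42/6 = 7; σ²_E = ((8−6)/6)² = 0.111

Forward pass:
ES_A = 0; EF_A = 11
ES_B = 11; EF_B = 11+9 = 20
ES_C = max(EF_A=11, EF_B=20) = 20; EF_C = 20+5 = 25
ES_D = 20; EF_D = 20+8 = 28
ES_E = max(EF_C=25, EF_D=28) = 28; EF_E = 28+7 = 35
Expected project duration μ = 35 days. Critical path: A → B → D → E.

Variance along critical path = 1.778 + 2.778 + 9.000 + 0.111 = 13.667; σ = √13.667 = 3.697 days.
Z = (41 − 35) / 3.697 = 1.623
P(T ≤ 41) = Φ(1.623) ≈ 0.948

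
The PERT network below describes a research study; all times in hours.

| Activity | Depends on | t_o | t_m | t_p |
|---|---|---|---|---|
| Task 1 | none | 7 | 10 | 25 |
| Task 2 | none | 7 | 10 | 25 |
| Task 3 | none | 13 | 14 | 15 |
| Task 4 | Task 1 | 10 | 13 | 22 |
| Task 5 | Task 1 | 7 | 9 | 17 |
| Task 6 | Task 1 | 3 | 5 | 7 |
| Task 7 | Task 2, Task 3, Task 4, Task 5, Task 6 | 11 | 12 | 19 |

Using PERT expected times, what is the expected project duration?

te_Task 1 = (7 + 4·10 + 25)/6 = 72/6 = 12
te_Task 2 = (7 + 4·10 + 25)/6 = 72/6 = 12
te_Task 3 = (13 + 4·14 + 15)/6 = 84/6 = 14
te_Task 4 = (10 + 4·13 + 22)/6 = 84/6 = 14
te_Task 5 = (7 + 4·9 + 17)/6 = 60/6 = 10
te_Task 6 = (3 + 4·5 + 7)/6 = 30/6 = 5
te_Task 7 = (11 + 4·12 + 19)/6 = 78/6 = 13

Forward pass:
ES_Task 1 = 0; EF_Task 1 = 12
ES_Task 2 = 0; EF_Task 2 = 12
ES_Task 3 = 0; EF_Task 3 = 14
ES_Task 4 = 12; EF_Task 4 = 12+14 = 26
ES_Task 5 = 12; EF_Task 5 = 12+10 = 22
ES_Task 6 = 12; EF_Task 6 = 12+5 = 17
ES_Task 7 = max(EF_Task 2=12, EF_Task 3=14, EF_Task 4=26, EF_Task 5=22, EF_Task 6=17) = 26; EF_Task 7 = 26+13 = 39
Expected project duration μ = 39 hours. Critical path: Task 1 → Task 4 → Task 7.

39 hours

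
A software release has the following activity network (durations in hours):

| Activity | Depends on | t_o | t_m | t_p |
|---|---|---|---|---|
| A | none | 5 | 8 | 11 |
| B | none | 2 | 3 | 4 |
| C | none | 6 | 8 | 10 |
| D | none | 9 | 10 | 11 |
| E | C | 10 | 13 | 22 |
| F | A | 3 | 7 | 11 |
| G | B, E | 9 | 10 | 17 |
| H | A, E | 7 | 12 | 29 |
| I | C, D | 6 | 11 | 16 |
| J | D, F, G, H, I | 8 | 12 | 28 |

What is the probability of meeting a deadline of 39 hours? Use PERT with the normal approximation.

te_A = (5 + 4·8 + 11)/6 = 48/6 = 8; σ²_A = ((11−5)/6)² = 1.000
te_B = (2 + 4·3 + 4)/6 = 18/6 = 3; σ²_B = ((4−2)/6)² = 0.111
te_C = (6 + 4·8 + 10)/6 = 48/6 = 8; σ²_C = ((10−6)/6)² = 0.444
te_D = (9 + 4·10 + 11)/6 = 60/6 = 10; σ²_D = ((11−9)/6)² = 0.111
te_E = (10 + 4·13 + 22)/6 = 84/6 = 14; σ²_E = ((22−10)/6)² = 4.000
te_F = (3 + 4·7 + 11)/6 = 42/6 = 7; σ²_F = ((11−3)/6)² = 1.778
te_G = (9 + 4·10 + 17)/6 = 66/6 = 11; σ²_G = ((17−9)/6)² = 1.778
te_H = (7 + 4·12 + 29)/6 = 84/6 = 14; σ²_H = ((29−7)/6)² = 13.444
te_I = (6 + 4·11 + 16)/6 = 66/6 = 11; σ²_I = ((16−6)/6)² = 2.778
te_J = (8 + 4·12 + 28)/6 = 84/6 = 14; σ²_J = ((28−8)/6)² = 11.111

Forward pass:
ES_A = 0; EF_A = 8
ES_B = 0; EF_B = 3
ES_C = 0; EF_C = 8
ES_D = 0; EF_D = 10
ES_E = 8; EF_E = 8+14 = 22
ES_F = 8; EF_F = 8+7 = 15
ES_G = max(EF_B=3, EF_E=22) = 22; EF_G = 22+11 = 33
ES_H = max(EF_A=8, EF_E=22) = 22; EF_H = 22+14 = 36
ES_I = max(EF_C=8, EF_D=10) = 10; EF_I = 10+11 = 21
ES_J = max(EF_D=10, EF_F=15, EF_G=33, EF_H=36, EF_I=21) = 36; EF_J = 36+14 = 50
Expected project duration μ = 50 hours. Critical path: C → E → H → J.

Variance along critical path = 0.444 + 4.000 + 13.444 + 11.111 = 29.000; σ = √29.000 = 5.385 hours.
Z = (39 − 50) / 5.385 = -2.043
P(T ≤ 39) = Φ(-2.043) ≈ 0.021

0.021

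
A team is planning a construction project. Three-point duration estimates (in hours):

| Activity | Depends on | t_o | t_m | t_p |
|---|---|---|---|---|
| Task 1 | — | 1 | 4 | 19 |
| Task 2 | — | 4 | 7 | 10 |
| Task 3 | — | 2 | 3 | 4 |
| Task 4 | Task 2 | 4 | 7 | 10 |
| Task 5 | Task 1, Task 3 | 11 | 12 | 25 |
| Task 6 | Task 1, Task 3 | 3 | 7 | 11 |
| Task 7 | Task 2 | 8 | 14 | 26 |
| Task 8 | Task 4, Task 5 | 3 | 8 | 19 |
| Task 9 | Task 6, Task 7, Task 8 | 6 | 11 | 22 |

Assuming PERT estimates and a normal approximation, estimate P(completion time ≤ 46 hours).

te_Task 1 = (1 + 4·4 + 19)/6 = 36/6 = 6; σ²_Task 1 = ((19−1)/6)² = 9.000
te_Task 2 = (4 + 4·7 + 10)/6 = 42/6 = 7; σ²_Task 2 = ((10−4)/6)² = 1.000
te_Task 3 = (2 + 4·3 + 4)/6 = 18/6 = 3; σ²_Task 3 = ((4−2)/6)² = 0.111
te_Task 4 = (4 + 4·7 + 10)/6 = 42/6 = 7; σ²_Task 4 = ((10−4)/6)² = 1.000
te_Task 5 = (11 + 4·12 + 25)/6 = 84/6 = 14; σ²_Task 5 = ((25−11)/6)² = 5.444
te_Task 6 = (3 + 4·7 + 11)/6 = 42/6 = 7; σ²_Task 6 = ((11−3)/6)² = 1.778
te_Task 7 = (8 + 4·14 + 26)/6 = 90/6 = 15; σ²_Task 7 = ((26−8)/6)² = 9.000
te_Task 8 = (3 + 4·8 + 19)/6 = 54/6 = 9; σ²_Task 8 = ((19−3)/6)² = 7.111
te_Task 9 = (6 + 4·11 + 22)/6 = 72/6 = 12; σ²_Task 9 = ((22−6)/6)² = 7.111

Forward pass:
ES_Task 1 = 0; EF_Task 1 = 6
ES_Task 2 = 0; EF_Task 2 = 7
ES_Task 3 = 0; EF_Task 3 = 3
ES_Task 4 = 7; EF_Task 4 = 7+7 = 14
ES_Task 5 = max(EF_Task 1=6, EF_Task 3=3) = 6; EF_Task 5 = 6+14 = 20
ES_Task 6 = max(EF_Task 1=6, EF_Task 3=3) = 6; EF_Task 6 = 6+7 = 13
ES_Task 7 = 7; EF_Task 7 = 7+15 = 22
ES_Task 8 = max(EF_Task 4=14, EF_Task 5=20) = 20; EF_Task 8 = 20+9 = 29
ES_Task 9 = max(EF_Task 6=13, EF_Task 7=22, EF_Task 8=29) = 29; EF_Task 9 = 29+12 = 41
Expected project duration μ = 41 hours. Critical path: Task 1 → Task 5 → Task 8 → Task 9.

Variance along critical path = 9.000 + 5.444 + 7.111 + 7.111 = 28.667; σ = √28.667 = 5.354 hours.
Z = (46 − 41) / 5.354 = 0.934
P(T ≤ 46) = Φ(0.934) ≈ 0.825

0.825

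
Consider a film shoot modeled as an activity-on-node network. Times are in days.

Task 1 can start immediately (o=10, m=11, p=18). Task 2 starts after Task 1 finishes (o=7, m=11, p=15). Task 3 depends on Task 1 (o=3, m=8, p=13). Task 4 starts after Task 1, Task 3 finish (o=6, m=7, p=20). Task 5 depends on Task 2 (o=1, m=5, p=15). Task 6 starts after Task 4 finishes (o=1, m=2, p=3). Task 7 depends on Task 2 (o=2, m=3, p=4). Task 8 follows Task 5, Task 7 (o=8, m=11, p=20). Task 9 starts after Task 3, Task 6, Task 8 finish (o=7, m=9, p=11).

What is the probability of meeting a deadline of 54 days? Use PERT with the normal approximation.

te_Task 1 = (10 + 4·11 + 18)/6 = 72/6 = 12; σ²_Task 1 = ((18−10)/6)² = 1.778
te_Task 2 = (7 + 4·11 + 15)/6 = 66/6 = 11; σ²_Task 2 = ((15−7)/6)² = 1.778
te_Task 3 = (3 + 4·8 + 13)/6 = 48/6 = 8; σ²_Task 3 = ((13−3)/6)² = 2.778
te_Task 4 = (6 + 4·7 + 20)/6 = 54/6 = 9; σ²_Task 4 = ((20−6)/6)² = 5.444
te_Task 5 = (1 + 4·5 + 15)/6 = 36/6 = 6; σ²_Task 5 = ((15−1)/6)² = 5.444
te_Task 6 = (1 + 4·2 + 3)/6 = 12/6 = 2; σ²_Task 6 = ((3−1)/6)² = 0.111
te_Task 7 = (2 + 4·3 + 4)/6 = 18/6 = 3; σ²_Task 7 = ((4−2)/6)² = 0.111
te_Task 8 = (8 + 4·11 + 20)/6 = 72/6 = 12; σ²_Task 8 = ((20−8)/6)² = 4.000
te_Task 9 = (7 + 4·9 + 11)/6 = 54/6 = 9; σ²_Task 9 = ((11−7)/6)² = 0.444

Forward pass:
ES_Task 1 = 0; EF_Task 1 = 12
ES_Task 2 = 12; EF_Task 2 = 12+11 = 23
ES_Task 3 = 12; EF_Task 3 = 12+8 = 20
ES_Task 4 = max(EF_Task 1=12, EF_Task 3=20) = 20; EF_Task 4 = 20+9 = 29
ES_Task 5 = 23; EF_Task 5 = 23+6 = 29
ES_Task 6 = 29; EF_Task 6 = 29+2 = 31
ES_Task 7 = 23; EF_Task 7 = 23+3 = 26
ES_Task 8 = max(EF_Task 5=29, EF_Task 7=26) = 29; EF_Task 8 = 29+12 = 41
ES_Task 9 = max(EF_Task 3=20, EF_Task 6=31, EF_Task 8=41) = 41; EF_Task 9 = 41+9 = 50
Expected project duration μ = 50 days. Critical path: Task 1 → Task 2 → Task 5 → Task 8 → Task 9.

Variance along critical path = 1.778 + 1.778 + 5.444 + 4.000 + 0.444 = 13.444; σ = √13.444 = 3.667 days.
Z = (54 − 50) / 3.667 = 1.091
P(T ≤ 54) = Φ(1.091) ≈ 0.862

0.862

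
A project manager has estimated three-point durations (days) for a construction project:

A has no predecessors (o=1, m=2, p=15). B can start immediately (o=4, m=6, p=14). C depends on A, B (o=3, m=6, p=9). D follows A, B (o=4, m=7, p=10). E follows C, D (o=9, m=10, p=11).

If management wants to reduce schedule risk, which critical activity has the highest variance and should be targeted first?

B

te_A = (1 + 4·2 + 15)/6 = 24/6 = 4; σ²_A = ((15−1)/6)² = 5.444
te_B = (4 + 4·6 + 14)/6 = 42/6 = 7; σ²_B = ((14−4)/6)² = 2.778
te_C = (3 + 4·6 + 9)/6 = 36/6 = 6; σ²_C = ((9−3)/6)² = 1.000
te_D = (4 + 4·7 + 10)/6 = 42/6 = 7; σ²_D = ((10−4)/6)² = 1.000
te_E = (9 + 4·10 + 11)/6 = 60/6 = 10; σ²_E = ((11−9)/6)² = 0.111

Forward pass:
ES_A = 0; EF_A = 4
ES_B = 0; EF_B = 7
ES_C = max(EF_A=4, EF_B=7) = 7; EF_C = 7+6 = 13
ES_D = max(EF_A=4, EF_B=7) = 7; EF_D = 7+7 = 14
ES_E = max(EF_C=13, EF_D=14) = 14; EF_E = 14+10 = 24
Expected project duration μ = 24 days. Critical path: B → D → E.

Variances on critical path: σ²_B=2.778, σ²_D=1.000, σ²_E=0.111.
Largest is σ²_B = 2.778.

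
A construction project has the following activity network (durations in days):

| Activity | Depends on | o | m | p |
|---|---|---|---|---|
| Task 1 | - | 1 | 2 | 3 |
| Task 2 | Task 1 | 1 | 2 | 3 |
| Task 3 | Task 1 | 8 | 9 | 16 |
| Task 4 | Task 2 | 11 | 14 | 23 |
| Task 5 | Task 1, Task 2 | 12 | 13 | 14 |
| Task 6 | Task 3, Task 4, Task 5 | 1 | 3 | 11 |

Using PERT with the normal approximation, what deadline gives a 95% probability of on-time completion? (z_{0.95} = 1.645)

27.4 days

te_Task 1 = (1 + 4·2 + 3)/6 = 12/6 = 2; σ²_Task 1 = ((3−1)/6)² = 0.111
te_Task 2 = (1 + 4·2 + 3)/6 = 12/6 = 2; σ²_Task 2 = ((3−1)/6)² = 0.111
te_Task 3 = (8 + 4·9 + 16)/6 = 60/6 = 10; σ²_Task 3 = ((16−8)/6)² = 1.778
te_Task 4 = (11 + 4·14 + 23)/6 = 90/6 = 15; σ²_Task 4 = ((23−11)/6)² = 4.000
te_Task 5 = (12 + 4·13 + 14)/6 = 78/6 = 13; σ²_Task 5 = ((14−12)/6)² = 0.111
te_Task 6 = (1 + 4·3 + 11)/6 = 24/6 = 4; σ²_Task 6 = ((11−1)/6)² = 2.778

Forward pass:
ES_Task 1 = 0; EF_Task 1 = 2
ES_Task 2 = 2; EF_Task 2 = 2+2 = 4
ES_Task 3 = 2; EF_Task 3 = 2+10 = 12
ES_Task 4 = 4; EF_Task 4 = 4+15 = 19
ES_Task 5 = max(EF_Task 1=2, EF_Task 2=4) = 4; EF_Task 5 = 4+13 = 17
ES_Task 6 = max(EF_Task 3=12, EF_Task 4=19, EF_Task 5=17) = 19; EF_Task 6 = 19+4 = 23
Expected project duration μ = 23 days. Critical path: Task 1 → Task 2 → Task 4 → Task 6.

Variance along critical path = 0.111 + 0.111 + 4.000 + 2.778 = 7.000; σ = 2.646 days.
D = μ + z·σ = 23 + 1.645·2.646 = 27.4 days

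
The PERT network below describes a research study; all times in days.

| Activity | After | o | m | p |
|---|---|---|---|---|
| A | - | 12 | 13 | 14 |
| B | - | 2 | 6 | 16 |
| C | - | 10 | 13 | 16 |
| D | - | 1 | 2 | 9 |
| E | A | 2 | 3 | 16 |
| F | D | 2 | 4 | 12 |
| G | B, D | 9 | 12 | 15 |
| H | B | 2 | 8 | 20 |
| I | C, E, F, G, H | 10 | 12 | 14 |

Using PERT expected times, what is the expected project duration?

te_A = (12 + 4·13 + 14)/6 = 78/6 = 13
te_B = (2 + 4·6 + 16)/6 = 42/6 = 7
te_C = (10 + 4·13 + 16)/6 = 78/6 = 13
te_D = (1 + 4·2 + 9)/6 = 18/6 = 3
te_E = (2 + 4·3 + 16)/6 = 30/6 = 5
te_F = (2 + 4·4 + 12)/6 = 30/6 = 5
te_G = (9 + 4·12 + 15)/6 = 72/6 = 12
te_H = (2 + 4·8 + 20)/6 = 54/6 = 9
te_I = (10 + 4·12 + 14)/6 = 72/6 = 12

Forward pass:
ES_A = 0; EF_A = 13
ES_B = 0; EF_B = 7
ES_C = 0; EF_C = 13
ES_D = 0; EF_D = 3
ES_E = 13; EF_E = 13+5 = 18
ES_F = 3; EF_F = 3+5 = 8
ES_G = max(EF_B=7, EF_D=3) = 7; EF_G = 7+12 = 19
ES_H = 7; EF_H = 7+9 = 16
ES_I = max(EF_C=13, EF_E=18, EF_F=8, EF_G=19, EF_H=16) = 19; EF_I = 19+12 = 31
Expected project duration μ = 31 days. Critical path: B → G → I.

31 days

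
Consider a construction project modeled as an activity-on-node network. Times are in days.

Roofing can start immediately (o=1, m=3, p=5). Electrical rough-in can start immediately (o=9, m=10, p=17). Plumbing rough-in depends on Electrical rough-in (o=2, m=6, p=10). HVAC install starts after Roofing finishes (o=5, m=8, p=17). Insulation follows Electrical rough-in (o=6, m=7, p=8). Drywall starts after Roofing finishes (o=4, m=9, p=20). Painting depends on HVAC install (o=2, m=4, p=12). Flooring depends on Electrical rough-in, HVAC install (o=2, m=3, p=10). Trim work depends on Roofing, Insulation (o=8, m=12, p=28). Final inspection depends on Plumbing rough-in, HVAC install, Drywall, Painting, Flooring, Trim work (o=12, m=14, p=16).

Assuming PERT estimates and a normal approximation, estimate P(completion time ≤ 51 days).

te_Roofing = (1 + 4·3 + 5)/6 = 18/6 = 3; σ²_Roofing = ((5−1)/6)² = 0.444
te_Electrical rough-in = (9 + 4·10 + 17)/6 = 66/6 = 11; σ²_Electrical rough-in = ((17−9)/6)² = 1.778
te_Plumbing rough-in = (2 + 4·6 + 10)/6 = 36/6 = 6; σ²_Plumbing rough-in = ((10−2)/6)² = 1.778
te_HVAC install = (5 + 4·8 + 17)/6 = 54/6 = 9; σ²_HVAC install = ((17−5)/6)² = 4.000
te_Insulation = (6 + 4·7 + 8)/6 = 42/6 = 7; σ²_Insulation = ((8−6)/6)² = 0.111
te_Drywall = (4 + 4·9 + 20)/6 = 60/6 = 10; σ²_Drywall = ((20−4)/6)² = 7.111
te_Painting = (2 + 4·4 + 12)/6 = 30/6 = 5; σ²_Painting = ((12−2)/6)² = 2.778
te_Flooring = (2 + 4·3 + 10)/6 = 24/6 = 4; σ²_Flooring = ((10−2)/6)² = 1.778
te_Trim work = (8 + 4·12 + 28)/6 = 84/6 = 14; σ²_Trim work = ((28−8)/6)² = 11.111
te_Final inspection = (12 + 4·14 + 16)/6 = 84/6 = 14; σ²_Final inspection = ((16−12)/6)² = 0.444

Forward pass:
ES_Roofing = 0; EF_Roofing = 3
ES_Electrical rough-in = 0; EF_Electrical rough-in = 11
ES_Plumbing rough-in = 11; EF_Plumbing rough-in = 11+6 = 17
ES_HVAC install = 3; EF_HVAC install = 3+9 = 12
ES_Insulation = 11; EF_Insulation = 11+7 = 18
ES_Drywall = 3; EF_Drywall = 3+10 = 13
ES_Painting = 12; EF_Painting = 12+5 = 17
ES_Flooring = max(EF_Electrical rough-in=11, EF_HVAC install=12) = 12; EF_Flooring = 12+4 = 16
ES_Trim work = max(EF_Roofing=3, EF_Insulation=18) = 18; EF_Trim work = 18+14 = 32
ES_Final inspection = max(EF_Plumbing rough-in=17, EF_HVAC install=12, EF_Drywall=13, EF_Painting=17, EF_Flooring=16, EF_Trim work=32) = 32; EF_Final inspection = 32+14 = 46
Expected project duration μ = 46 days. Critical path: Electrical rough-in → Insulation → Trim work → Final inspection.

Variance along critical path = 1.778 + 0.111 + 11.111 + 0.444 = 13.444; σ = √13.444 = 3.667 days.
Z = (51 − 46) / 3.667 = 1.364
P(T ≤ 51) = Φ(1.364) ≈ 0.914

0.914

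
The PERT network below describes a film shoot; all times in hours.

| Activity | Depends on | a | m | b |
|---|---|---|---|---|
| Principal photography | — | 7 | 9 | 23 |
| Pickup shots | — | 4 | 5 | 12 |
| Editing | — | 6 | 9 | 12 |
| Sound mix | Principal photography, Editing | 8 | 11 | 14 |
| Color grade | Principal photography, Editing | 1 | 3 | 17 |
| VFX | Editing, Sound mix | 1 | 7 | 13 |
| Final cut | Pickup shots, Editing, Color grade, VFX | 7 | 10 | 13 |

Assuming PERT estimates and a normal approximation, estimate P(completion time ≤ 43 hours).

0.865

te_Principal photography = (7 + 4·9 + 23)/6 = 66/6 = 11; σ²_Principal photography = ((23−7)/6)² = 7.111
te_Pickup shots = (4 + 4·5 + 12)/6 = 36/6 = 6; σ²_Pickup shots = ((12−4)/6)² = 1.778
te_Editing = (6 + 4·9 + 12)/6 = 54/6 = 9; σ²_Editing = ((12−6)/6)² = 1.000
te_Sound mix = (8 + 4·11 + 14)/6 = 66/6 = 11; σ²_Sound mix = ((14−8)/6)² = 1.000
te_Color grade = (1 + 4·3 + 17)/6 = 30/6 = 5; σ²_Color grade = ((17−1)/6)² = 7.111
te_VFX = (1 + 4·7 + 13)/6 = 42/6 = 7; σ²_VFX = ((13−1)/6)² = 4.000
te_Final cut = (7 + 4·10 + 13)/6 = 60/6 = 10; σ²_Final cut = ((13−7)/6)² = 1.000

Forward pass:
ES_Principal photography = 0; EF_Principal photography = 11
ES_Pickup shots = 0; EF_Pickup shots = 6
ES_Editing = 0; EF_Editing = 9
ES_Sound mix = max(EF_Principal photography=11, EF_Editing=9) = 11; EF_Sound mix = 11+11 = 22
ES_Color grade = max(EF_Principal photography=11, EF_Editing=9) = 11; EF_Color grade = 11+5 = 16
ES_VFX = max(EF_Editing=9, EF_Sound mix=22) = 22; EF_VFX = 22+7 = 29
ES_Final cut = max(EF_Pickup shots=6, EF_Editing=9, EF_Color grade=16, EF_VFX=29) = 29; EF_Final cut = 29+10 = 39
Expected project duration μ = 39 hours. Critical path: Principal photography → Sound mix → VFX → Final cut.

Variance along critical path = 7.111 + 1.000 + 4.000 + 1.000 = 13.111; σ = √13.111 = 3.621 hours.
Z = (43 − 39) / 3.621 = 1.105
P(T ≤ 43) = Φ(1.105) ≈ 0.865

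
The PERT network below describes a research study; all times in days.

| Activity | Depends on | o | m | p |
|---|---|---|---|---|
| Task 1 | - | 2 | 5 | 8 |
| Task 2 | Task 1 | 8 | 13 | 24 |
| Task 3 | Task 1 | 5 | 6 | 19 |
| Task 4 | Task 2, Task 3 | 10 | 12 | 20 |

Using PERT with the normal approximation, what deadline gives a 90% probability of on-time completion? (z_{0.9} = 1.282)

36.2 days

te_Task 1 = (2 + 4·5 + 8)/6 = 30/6 = 5; σ²_Task 1 = ((8−2)/6)² = 1.000
te_Task 2 = (8 + 4·13 + 24)/6 = 84/6 = 14; σ²_Task 2 = ((24−8)/6)² = 7.111
te_Task 3 = (5 + 4·6 + 19)/6 = 48/6 = 8; σ²_Task 3 = ((19−5)/6)² = 5.444
te_Task 4 = (10 + 4·12 + 20)/6 = 78/6 = 13; σ²_Task 4 = ((20−10)/6)² = 2.778

Forward pass:
ES_Task 1 = 0; EF_Task 1 = 5
ES_Task 2 = 5; EF_Task 2 = 5+14 = 19
ES_Task 3 = 5; EF_Task 3 = 5+8 = 13
ES_Task 4 = max(EF_Task 2=19, EF_Task 3=13) = 19; EF_Task 4 = 19+13 = 32
Expected project duration μ = 32 days. Critical path: Task 1 → Task 2 → Task 4.

Variance along critical path = 1.000 + 7.111 + 2.778 = 10.889; σ = 3.300 days.
D = μ + z·σ = 32 + 1.282·3.300 = 36.2 days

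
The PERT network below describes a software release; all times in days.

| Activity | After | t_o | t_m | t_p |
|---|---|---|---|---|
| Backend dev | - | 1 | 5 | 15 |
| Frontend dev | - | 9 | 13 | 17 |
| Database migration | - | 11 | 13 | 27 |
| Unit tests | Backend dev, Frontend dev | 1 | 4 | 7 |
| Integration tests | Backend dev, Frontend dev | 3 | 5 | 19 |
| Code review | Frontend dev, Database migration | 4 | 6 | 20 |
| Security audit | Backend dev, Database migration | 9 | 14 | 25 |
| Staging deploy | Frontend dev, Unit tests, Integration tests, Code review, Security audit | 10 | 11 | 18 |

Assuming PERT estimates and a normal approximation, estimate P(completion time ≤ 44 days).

0.691

te_Backend dev = (1 + 4·5 + 15)/6 = 36/6 = 6; σ²_Backend dev = ((15−1)/6)² = 5.444
te_Frontend dev = (9 + 4·13 + 17)/6 = 78/6 = 13; σ²_Frontend dev = ((17−9)/6)² = 1.778
te_Database migration = (11 + 4·13 + 27)/6 = 90/6 = 15; σ²_Database migration = ((27−11)/6)² = 7.111
te_Unit tests = (1 + 4·4 + 7)/6 = 24/6 = 4; σ²_Unit tests = ((7−1)/6)² = 1.000
te_Integration tests = (3 + 4·5 + 19)/6 = 42/6 = 7; σ²_Integration tests = ((19−3)/6)² = 7.111
te_Code review = (4 + 4·6 + 20)/6 = 48/6 = 8; σ²_Code review = ((20−4)/6)² = 7.111
te_Security audit = (9 + 4·14 + 25)/6 = 90/6 = 15; σ²_Security audit = ((25−9)/6)² = 7.111
te_Staging deploy = (10 + 4·11 + 18)/6 = 72/6 = 12; σ²_Staging deploy = ((18−10)/6)² = 1.778

Forward pass:
ES_Backend dev = 0; EF_Backend dev = 6
ES_Frontend dev = 0; EF_Frontend dev = 13
ES_Database migration = 0; EF_Database migration = 15
ES_Unit tests = max(EF_Backend dev=6, EF_Frontend dev=13) = 13; EF_Unit tests = 13+4 = 17
ES_Integration tests = max(EF_Backend dev=6, EF_Frontend dev=13) = 13; EF_Integration tests = 13+7 = 20
ES_Code review = max(EF_Frontend dev=13, EF_Database migration=15) = 15; EF_Code review = 15+8 = 23
ES_Security audit = max(EF_Backend dev=6, EF_Database migration=15) = 15; EF_Security audit = 15+15 = 30
ES_Staging deploy = max(EF_Frontend dev=13, EF_Unit tests=17, EF_Integration tests=20, EF_Code review=23, EF_Security audit=30) = 30; EF_Staging deploy = 30+12 = 42
Expected project duration μ = 42 days. Critical path: Database migration → Security audit → Staging deploy.

Variance along critical path = 7.111 + 7.111 + 1.778 = 16.000; σ = √16.000 = 4.000 days.
Z = (44 − 42) / 4.000 = 0.500
P(T ≤ 44) = Φ(0.500) ≈ 0.691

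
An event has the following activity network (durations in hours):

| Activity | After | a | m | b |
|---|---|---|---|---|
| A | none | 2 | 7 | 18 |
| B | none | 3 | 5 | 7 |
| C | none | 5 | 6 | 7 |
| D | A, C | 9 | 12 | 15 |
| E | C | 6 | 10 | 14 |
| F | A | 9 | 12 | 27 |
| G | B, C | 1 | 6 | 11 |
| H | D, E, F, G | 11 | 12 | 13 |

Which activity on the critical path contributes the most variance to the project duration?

te_A = (2 + 4·7 + 18)/6 = 48/6 = 8; σ²_A = ((18−2)/6)² = 7.111
te_B = (3 + 4·5 + 7)/6 = 30/6 = 5; σ²_B = ((7−3)/6)² = 0.444
te_C = (5 + 4·6 + 7)/6 = 36/6 = 6; σ²_C = ((7−5)/6)² = 0.111
te_D = (9 + 4·12 + 15)/6 = 72/6 = 12; σ²_D = ((15−9)/6)² = 1.000
te_E = (6 + 4·10 + 14)/6 = 60/6 = 10; σ²_E = ((14−6)/6)² = 1.778
te_F = (9 + 4·12 + 27)/6 = 84/6 = 14; σ²_F = ((27−9)/6)² = 9.000
te_G = (1 + 4·6 + 11)/6 = 36/6 = 6; σ²_G = ((11−1)/6)² = 2.778
te_H = (11 + 4·12 + 13)/6 = 72/6 = 12; σ²_H = ((13−11)/6)² = 0.111

Forward pass:
ES_A = 0; EF_A = 8
ES_B = 0; EF_B = 5
ES_C = 0; EF_C = 6
ES_D = max(EF_A=8, EF_C=6) = 8; EF_D = 8+12 = 20
ES_E = 6; EF_E = 6+10 = 16
ES_F = 8; EF_F = 8+14 = 22
ES_G = max(EF_B=5, EF_C=6) = 6; EF_G = 6+6 = 12
ES_H = max(EF_D=20, EF_E=16, EF_F=22, EF_G=12) = 22; EF_H = 22+12 = 34
Expected project duration μ = 34 hours. Critical path: A → F → H.

Variances on critical path: σ²_A=7.111, σ²_F=9.000, σ²_H=0.111.
Largest is σ²_F = 9.000.

F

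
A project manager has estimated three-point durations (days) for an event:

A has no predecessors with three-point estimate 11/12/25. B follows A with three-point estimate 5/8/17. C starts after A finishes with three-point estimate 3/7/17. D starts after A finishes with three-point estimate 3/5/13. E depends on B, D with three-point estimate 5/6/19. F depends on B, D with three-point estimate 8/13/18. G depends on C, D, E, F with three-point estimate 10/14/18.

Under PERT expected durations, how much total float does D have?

te_A = (11 + 4·12 + 25)/6 = 84/6 = 14
te_B = (5 + 4·8 + 17)/6 = 54/6 = 9
te_C = (3 + 4·7 + 17)/6 = 48/6 = 8
te_D = (3 + 4·5 + 13)/6 = 36/6 = 6
te_E = (5 + 4·6 + 19)/6 = 48/6 = 8
te_F = (8 + 4·13 + 18)/6 = 78/6 = 13
te_G = (10 + 4·14 + 18)/6 = 84/6 = 14

Forward pass:
ES_A = 0; EF_A = 14
ES_B = 14; EF_B = 14+9 = 23
ES_C = 14; EF_C = 14+8 = 22
ES_D = 14; EF_D = 14+6 = 20
ES_E = max(EF_B=23, EF_D=20) = 23; EF_E = 23+8 = 31
ES_F = max(EF_B=23, EF_D=20) = 23; EF_F = 23+13 = 36
ES_G = max(EF_C=22, EF_D=20, EF_E=31, EF_F=36) = 36; EF_G = 36+14 = 50
Expected project duration μ = 50 days. Critical path: A → B → F → G.

Backward pass:
LF_G = 50; LS_G = 50−14 = 36
LF_F = LS_G = 36; LS_F = 36−13 = 23
LF_E = LS_G = 36; LS_E = 36−8 = 28
LF_D = min(LS_E=28, LS_F=23, LS_G=36) = 23; LS_D = 23−6 = 17
LF_C = LS_G = 36; LS_C = 36−8 = 28
LF_B = min(LS_E=28, LS_F=23) = 23; LS_B = 23−9 = 14
LF_A = min(LS_B=14, LS_C=28, LS_D=17) = 14; LS_A = 14−14 = 0
Slack_D = LS_D − ES_D = 17 − 14 = 3

3 days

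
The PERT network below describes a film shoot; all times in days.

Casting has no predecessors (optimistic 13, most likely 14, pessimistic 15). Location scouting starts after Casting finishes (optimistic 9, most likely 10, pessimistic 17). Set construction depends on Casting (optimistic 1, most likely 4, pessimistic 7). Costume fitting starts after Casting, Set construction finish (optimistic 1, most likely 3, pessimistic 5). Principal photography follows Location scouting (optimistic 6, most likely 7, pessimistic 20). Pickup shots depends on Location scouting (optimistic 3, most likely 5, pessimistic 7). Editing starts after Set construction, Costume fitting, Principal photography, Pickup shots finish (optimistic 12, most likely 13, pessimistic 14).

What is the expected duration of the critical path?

47 days

te_Casting = (13 + 4·14 + 15)/6 = 84/6 = 14
te_Location scouting = (9 + 4·10 + 17)/6 = 66/6 = 11
te_Set construction = (1 + 4·4 + 7)/6 = 24/6 = 4
te_Costume fitting = (1 + 4·3 + 5)/6 = 18/6 = 3
te_Principal photography = (6 + 4·7 + 20)/6 = 54/6 = 9
te_Pickup shots = (3 + 4·5 + 7)/6 = 30/6 = 5
te_Editing = (12 + 4·13 + 14)/6 = 78/6 = 13

Forward pass:
ES_Casting = 0; EF_Casting = 14
ES_Location scouting = 14; EF_Location scouting = 14+11 = 25
ES_Set construction = 14; EF_Set construction = 14+4 = 18
ES_Costume fitting = max(EF_Casting=14, EF_Set construction=18) = 18; EF_Costume fitting = 18+3 = 21
ES_Principal photography = 25; EF_Principal photography = 25+9 = 34
ES_Pickup shots = 25; EF_Pickup shots = 25+5 = 30
ES_Editing = max(EF_Set construction=18, EF_Costume fitting=21, EF_Principal photography=34, EF_Pickup shots=30) = 34; EF_Editing = 34+13 = 47
Expected project duration μ = 47 days. Critical path: Casting → Location scouting → Principal photography → Editing.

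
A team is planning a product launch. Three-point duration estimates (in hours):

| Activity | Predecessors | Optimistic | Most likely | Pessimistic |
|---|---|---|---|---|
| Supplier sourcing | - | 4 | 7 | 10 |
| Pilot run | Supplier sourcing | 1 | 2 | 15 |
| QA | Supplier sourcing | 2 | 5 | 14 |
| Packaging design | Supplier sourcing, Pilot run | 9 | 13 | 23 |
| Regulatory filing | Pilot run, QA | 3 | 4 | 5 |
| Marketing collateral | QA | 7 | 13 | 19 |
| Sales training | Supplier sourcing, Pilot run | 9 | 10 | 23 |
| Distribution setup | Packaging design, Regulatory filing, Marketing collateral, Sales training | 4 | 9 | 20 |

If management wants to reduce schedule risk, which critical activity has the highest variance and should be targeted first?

Distribution setup

te_Supplier sourcing = (4 + 4·7 + 10)/6 = 42/6 = 7; σ²_Supplier sourcing = ((10−4)/6)² = 1.000
te_Pilot run = (1 + 4·2 + 15)/6 = 24/6 = 4; σ²_Pilot run = ((15−1)/6)² = 5.444
te_QA = (2 + 4·5 + 14)/6 = 36/6 = 6; σ²_QA = ((14−2)/6)² = 4.000
te_Packaging design = (9 + 4·13 + 23)/6 = 84/6 = 14; σ²_Packaging design = ((23−9)/6)² = 5.444
te_Regulatory filing = (3 + 4·4 + 5)/6 = 24/6 = 4; σ²_Regulatory filing = ((5−3)/6)² = 0.111
te_Marketing collateral = (7 + 4·13 + 19)/6 = 78/6 = 13; σ²_Marketing collateral = ((19−7)/6)² = 4.000
te_Sales training = (9 + 4·10 + 23)/6 = 72/6 = 12; σ²_Sales training = ((23−9)/6)² = 5.444
te_Distribution setup = (4 + 4·9 + 20)/6 = 60/6 = 10; σ²_Distribution setup = ((20−4)/6)² = 7.111

Forward pass:
ES_Supplier sourcing = 0; EF_Supplier sourcing = 7
ES_Pilot run = 7; EF_Pilot run = 7+4 = 11
ES_QA = 7; EF_QA = 7+6 = 13
ES_Packaging design = max(EF_Supplier sourcing=7, EF_Pilot run=11) = 11; EF_Packaging design = 11+14 = 25
ES_Regulatory filing = max(EF_Pilot run=11, EF_QA=13) = 13; EF_Regulatory filing = 13+4 = 17
ES_Marketing collateral = 13; EF_Marketing collateral = 13+13 = 26
ES_Sales training = max(EF_Supplier sourcing=7, EF_Pilot run=11) = 11; EF_Sales training = 11+12 = 23
ES_Distribution setup = max(EF_Packaging design=25, EF_Regulatory filing=17, EF_Marketing collateral=26, EF_Sales training=23) = 26; EF_Distribution setup = 26+10 = 36
Expected project duration μ = 36 hours. Critical path: Supplier sourcing → QA → Marketing collateral → Distribution setup.

Variances on critical path: σ²_Supplier sourcing=1.000, σ²_QA=4.000, σ²_Marketing collateral=4.000, σ²_Distribution setup=7.111.
Largest is σ²_Distribution setup = 7.111.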